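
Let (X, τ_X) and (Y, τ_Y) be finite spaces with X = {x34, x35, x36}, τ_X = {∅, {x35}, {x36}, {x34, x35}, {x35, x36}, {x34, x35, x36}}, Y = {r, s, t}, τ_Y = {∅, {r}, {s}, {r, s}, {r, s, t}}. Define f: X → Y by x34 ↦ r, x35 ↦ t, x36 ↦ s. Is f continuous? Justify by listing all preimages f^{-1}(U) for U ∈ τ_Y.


f is NOT continuous.

Compute f^{-1}(U) for each U ∈ τ_Y:
  U = ∅: f^{-1}(U) = ∅ ∈ τ_X ✓.
  U = {r}: f^{-1}(U) = {x34} ∉ τ_X ✗.
  U = {s}: f^{-1}(U) = {x36} ∈ τ_X ✓.
  U = {r, s}: f^{-1}(U) = {x34, x36} ∉ τ_X ✗.
  U = {r, s, t}: f^{-1}(U) = {x34, x35, x36} ∈ τ_X ✓.
Found U = {r} with f^{-1}(U) = {x34} not in τ_X. Therefore f is NOT continuous.


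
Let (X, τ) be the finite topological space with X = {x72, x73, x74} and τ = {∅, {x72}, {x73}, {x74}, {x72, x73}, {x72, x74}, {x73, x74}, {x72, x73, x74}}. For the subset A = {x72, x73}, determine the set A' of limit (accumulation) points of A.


A' = ∅

For each x ∈ X, list the open sets U ∈ τ with x ∈ U, then check whether U ∩ (A ∖ {x}) ≠ ∅ for every such U.
  x = x72: open {x72} ∋ x has {x72} ∩ (A ∖ {x72}) = ∅, so x is NOT a limit point.
  x = x73: open {x73} ∋ x has {x73} ∩ (A ∖ {x73}) = ∅, so x is NOT a limit point.
  x = x74: open {x74} ∋ x has {x74} ∩ (A ∖ {x74}) = ∅, so x is NOT a limit point.
Collecting: A' = ∅.


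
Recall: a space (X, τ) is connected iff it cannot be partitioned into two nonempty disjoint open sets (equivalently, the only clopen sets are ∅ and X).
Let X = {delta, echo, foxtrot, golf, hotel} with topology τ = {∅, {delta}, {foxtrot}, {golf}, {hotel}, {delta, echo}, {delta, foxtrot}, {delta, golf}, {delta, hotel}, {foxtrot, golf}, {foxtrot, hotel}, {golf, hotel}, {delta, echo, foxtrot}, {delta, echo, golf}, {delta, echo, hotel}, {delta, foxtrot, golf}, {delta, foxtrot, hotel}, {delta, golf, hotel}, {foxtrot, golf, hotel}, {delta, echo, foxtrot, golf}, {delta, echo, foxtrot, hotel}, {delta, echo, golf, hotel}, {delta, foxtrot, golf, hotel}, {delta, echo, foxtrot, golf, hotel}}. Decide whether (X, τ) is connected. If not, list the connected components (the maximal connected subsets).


(X, τ) is disconnected; components = [{foxtrot}, {golf}, {hotel}, {delta, echo}].

Find clopen sets (U ∈ τ with X ∖ U ∈ τ):
  U = ∅, X ∖ U = {delta, echo, foxtrot, golf, hotel} — both open, so U is clopen.
  U = {foxtrot}, X ∖ U = {delta, echo, golf, hotel} — both open, so U is clopen.
  U = {golf}, X ∖ U = {delta, echo, foxtrot, hotel} — both open, so U is clopen.
  U = {hotel}, X ∖ U = {delta, echo, foxtrot, golf} — both open, so U is clopen.
  U = {delta, echo}, X ∖ U = {foxtrot, golf, hotel} — both open, so U is clopen.
  U = {foxtrot, golf}, X ∖ U = {delta, echo, hotel} — both open, so U is clopen.
  U = {foxtrot, hotel}, X ∖ U = {delta, echo, golf} — both open, so U is clopen.
  U = {golf, hotel}, X ∖ U = {delta, echo, foxtrot} — both open, so U is clopen.
  U = {delta, echo, foxtrot}, X ∖ U = {golf, hotel} — both open, so U is clopen.
  U = {delta, echo, golf}, X ∖ U = {foxtrot, hotel} — both open, so U is clopen.
  U = {delta, echo, hotel}, X ∖ U = {foxtrot, golf} — both open, so U is clopen.
  U = {foxtrot, golf, hotel}, X ∖ U = {delta, echo} — both open, so U is clopen.
  U = {delta, echo, foxtrot, golf}, X ∖ U = {hotel} — both open, so U is clopen.
  U = {delta, echo, foxtrot, hotel}, X ∖ U = {golf} — both open, so U is clopen.
  U = {delta, echo, golf, hotel}, X ∖ U = {foxtrot} — both open, so U is clopen.
  U = {delta, echo, foxtrot, golf, hotel}, X ∖ U = ∅ — both open, so U is clopen.
Nontrivial clopen(s) exist: e.g. {golf}. So (X, τ) is disconnected.
Compute connected components by grouping points that agree on all clopens:
  component: {foxtrot}
  component: {golf}
  component: {hotel}
  component: {delta, echo}


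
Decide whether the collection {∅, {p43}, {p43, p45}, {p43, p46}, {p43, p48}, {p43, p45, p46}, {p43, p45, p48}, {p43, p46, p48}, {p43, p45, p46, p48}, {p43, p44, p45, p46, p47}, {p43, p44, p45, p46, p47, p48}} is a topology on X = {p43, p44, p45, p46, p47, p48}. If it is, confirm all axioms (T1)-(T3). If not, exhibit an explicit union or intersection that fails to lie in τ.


τ IS a topology on X.

Axiom (T1): ∅ ∈ τ? Yes; X ∈ τ? Yes.
Axiom (T2/T3): check pairwise unions and intersections of members of τ.
All pairwise intersections and unions checked — each lies in τ. Therefore τ satisfies (T1), (T2), (T3): it IS a topology on X.


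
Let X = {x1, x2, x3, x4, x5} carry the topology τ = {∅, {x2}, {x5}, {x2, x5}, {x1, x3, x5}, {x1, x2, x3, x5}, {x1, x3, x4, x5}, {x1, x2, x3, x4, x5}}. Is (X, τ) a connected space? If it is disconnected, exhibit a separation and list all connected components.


(X, τ) is disconnected; components = [{x2}, {x1, x3, x4, x5}].

Find clopen sets (U ∈ τ with X ∖ U ∈ τ):
  U = ∅, X ∖ U = {x1, x2, x3, x4, x5} — both open, so U is clopen.
  U = {x2}, X ∖ U = {x1, x3, x4, x5} — both open, so U is clopen.
  U = {x1, x3, x4, x5}, X ∖ U = {x2} — both open, so U is clopen.
  U = {x1, x2, x3, x4, x5}, X ∖ U = ∅ — both open, so U is clopen.
Nontrivial clopen(s) exist: e.g. {x2}. So (X, τ) is disconnected.
Compute connected components by grouping points that agree on all clopens:
  component: {x2}
  component: {x1, x3, x4, x5}


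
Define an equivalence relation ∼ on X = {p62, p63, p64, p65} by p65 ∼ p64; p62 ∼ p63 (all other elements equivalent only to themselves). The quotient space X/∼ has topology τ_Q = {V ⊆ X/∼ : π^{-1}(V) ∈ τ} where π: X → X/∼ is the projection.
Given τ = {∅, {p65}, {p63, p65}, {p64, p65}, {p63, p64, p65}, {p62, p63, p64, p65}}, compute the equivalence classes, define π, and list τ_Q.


X/∼ = {[p62=p63], [p64=p65]}; |τ_Q| = 3.

Equivalence classes: [p62=p63], [p64=p65].
Quotient map π: X → X/∼ sends p62 ↦ [p62=p63], p63 ↦ [p62=p63], p64 ↦ [p64=p65], p65 ↦ [p64=p65].
For each subset V ⊆ X/∼, compute π^{-1}(V) ⊆ X and check whether π^{-1}(V) ∈ τ. V is open in τ_Q iff π^{-1}(V) ∈ τ.
  V = {}: π^{-1}(V) = ∅ ∈ τ ✓.
  V = {[p62=p63]}: π^{-1}(V) = {p62, p63} ∉ τ ✗.
  V = {[p64=p65]}: π^{-1}(V) = {p64, p65} ∈ τ ✓.
  V = {[p62=p63], [p64=p65]}: π^{-1}(V) = {p62, p63, p64, p65} ∈ τ ✓.
Open sets in the quotient: τ_Q = {{}, {[p64=p65]}, {[p62=p63], [p64=p65]}} (3 elements).


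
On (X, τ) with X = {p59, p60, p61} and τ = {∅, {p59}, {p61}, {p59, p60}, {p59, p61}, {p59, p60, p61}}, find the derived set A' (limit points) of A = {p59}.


A' = {p60}

For each x ∈ X, list the open sets U ∈ τ with x ∈ U, then check whether U ∩ (A ∖ {x}) ≠ ∅ for every such U.
  x = p59: open {p59} ∋ x has {p59} ∩ (A ∖ {p59}) = ∅, so x is NOT a limit point.
  x = p60: opens ∋ x are {p59, p60}, {p59, p60, p61}; each meets A ∖ {p60}, so x IS a limit point.
  x = p61: open {p61} ∋ x has {p61} ∩ (A ∖ {p61}) = ∅, so x is NOT a limit point.
Collecting: A' = {p60}.


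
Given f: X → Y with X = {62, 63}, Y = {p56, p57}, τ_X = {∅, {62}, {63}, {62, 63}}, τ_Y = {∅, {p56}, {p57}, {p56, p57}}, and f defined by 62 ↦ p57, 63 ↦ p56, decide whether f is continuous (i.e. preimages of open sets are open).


f IS continuous.

Compute f^{-1}(U) for each U ∈ τ_Y:
  U = ∅: f^{-1}(U) = ∅ ∈ τ_X ✓.
  U = {p56}: f^{-1}(U) = {63} ∈ τ_X ✓.
  U = {p57}: f^{-1}(U) = {62} ∈ τ_X ✓.
  U = {p56, p57}: f^{-1}(U) = {62, 63} ∈ τ_X ✓.
Every preimage lies in τ_X, so f IS continuous.


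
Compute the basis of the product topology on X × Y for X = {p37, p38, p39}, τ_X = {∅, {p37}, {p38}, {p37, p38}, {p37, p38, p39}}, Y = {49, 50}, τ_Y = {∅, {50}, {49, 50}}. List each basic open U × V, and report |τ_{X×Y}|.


Basis B = {∅ × ∅, {p37} × {50}, {p38} × {50}, {p37} × {49, 50}, {p37, p38} × {50}, {p38} × {49, 50}, {p37, p38, p39} × {50}, {p37, p38} × {49, 50}, {p37, p38, p39} × {49, 50}}; |τ_{X×Y}| = 14.

Enumerate products U × V with U ∈ τ_X, V ∈ τ_Y (deduplicated):
  ∅ × ∅ = {} (∅)
  {p37} × {50} = {(p37,50)}
  {p38} × {50} = {(p38,50)}
  {p37} × {49, 50} = {(p37,49), (p37,50)}
  {p37, p38} × {50} = {(p37,50), (p38,50)}
  {p38} × {49, 50} = {(p38,49), (p38,50)}
  {p37, p38, p39} × {50} = {(p37,50), (p38,50), (p39,50)}
  {p37, p38} × {49, 50} = {(p37,49), (p37,50), (p38,49), (p38,50)}
  {p37, p38, p39} × {49, 50} = {(p37,49), (p37,50), (p38,49), (p38,50), (p39,49), (p39,50)}
These 9 distinct sets form the basis B.
Close under arbitrary unions to get τ_{X×Y}; counting gives |τ_{X×Y}| = 14.


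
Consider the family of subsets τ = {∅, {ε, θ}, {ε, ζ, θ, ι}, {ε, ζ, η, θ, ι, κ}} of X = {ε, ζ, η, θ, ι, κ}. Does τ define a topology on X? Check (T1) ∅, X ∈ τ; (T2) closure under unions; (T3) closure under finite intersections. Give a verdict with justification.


τ IS a topology on X.

Axiom (T1): ∅ ∈ τ? Yes; X ∈ τ? Yes.
Axiom (T2/T3): check pairwise unions and intersections of members of τ.
All pairwise intersections and unions checked — each lies in τ. Therefore τ satisfies (T1), (T2), (T3): it IS a topology on X.


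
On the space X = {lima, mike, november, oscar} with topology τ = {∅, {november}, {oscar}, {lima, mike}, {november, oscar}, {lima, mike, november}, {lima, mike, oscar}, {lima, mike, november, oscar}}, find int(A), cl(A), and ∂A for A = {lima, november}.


int(A) = {november}, cl(A) = {lima, mike, november}, ∂A = {lima, mike}.

Closed sets in (X, τ) are complements of opens:
  closed(X, τ) = {∅, {november}, {oscar}, {lima, mike}, {november, oscar}, {lima, mike, november}, {lima, mike, oscar}, {lima, mike, november, oscar}}.
int(A) = ⋃ {U ∈ τ : U ⊆ A}. Opens contained in A: ∅, {november}.
Taking the union of these: int(A) = {november}.
cl(A) = ⋂ {C closed : A ⊆ C}. Closed sets containing A: {lima, mike, november}, {lima, mike, november, oscar}.
Intersecting these: cl(A) = {lima, mike, november}.
∂A = cl(A) ∖ int(A) = {lima, mike, november} ∖ {november} = {lima, mike}.


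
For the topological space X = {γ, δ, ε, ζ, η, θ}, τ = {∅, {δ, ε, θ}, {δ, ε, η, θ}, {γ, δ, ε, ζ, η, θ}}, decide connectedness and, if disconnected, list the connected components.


(X, τ) is connected.

Find clopen sets (U ∈ τ with X ∖ U ∈ τ):
  U = ∅, X ∖ U = {γ, δ, ε, ζ, η, θ} — both open, so U is clopen.
  U = {γ, δ, ε, ζ, η, θ}, X ∖ U = ∅ — both open, so U is clopen.
Only trivial clopens (∅ and X) exist, so (X, τ) is connected.
Compute connected components by grouping points that agree on all clopens:
  component: {γ, δ, ε, ζ, η, θ}


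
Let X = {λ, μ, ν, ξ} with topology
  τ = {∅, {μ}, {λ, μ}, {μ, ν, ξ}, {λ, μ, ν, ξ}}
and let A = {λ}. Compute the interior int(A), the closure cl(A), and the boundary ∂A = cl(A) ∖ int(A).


int(A) = ∅, cl(A) = {λ}, ∂A = {λ}.

Closed sets in (X, τ) are complements of opens:
  closed(X, τ) = {∅, {λ}, {ν, ξ}, {λ, ν, ξ}, {λ, μ, ν, ξ}}.
int(A) = ⋃ {U ∈ τ : U ⊆ A}. Opens contained in A: ∅.
Taking the union of these: int(A) = ∅.
cl(A) = ⋂ {C closed : A ⊆ C}. Closed sets containing A: {λ}, {λ, ν, ξ}, {λ, μ, ν, ξ}.
Intersecting these: cl(A) = {λ}.
∂A = cl(A) ∖ int(A) = {λ} ∖ ∅ = {λ}.


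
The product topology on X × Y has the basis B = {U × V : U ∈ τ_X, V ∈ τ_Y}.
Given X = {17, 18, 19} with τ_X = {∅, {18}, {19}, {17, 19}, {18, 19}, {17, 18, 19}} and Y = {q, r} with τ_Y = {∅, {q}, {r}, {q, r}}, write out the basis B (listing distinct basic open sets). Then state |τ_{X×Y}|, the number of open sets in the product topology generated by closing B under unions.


Basis B = {∅ × ∅, {18} × {q}, {18} × {r}, {19} × {q}, {19} × {r}, {17, 19} × {q}, {17, 19} × {r}, {18} × {q, r}, {18, 19} × {q}, {18, 19} × {r}, {19} × {q, r}, {17, 18, 19} × {q}, {17, 18, 19} × {r}, {17, 19} × {q, r}, {18, 19} × {q, r}, {17, 18, 19} × {q, r}}; |τ_{X×Y}| = 36.

Enumerate products U × V with U ∈ τ_X, V ∈ τ_Y (deduplicated):
  ∅ × ∅ = {} (∅)
  {18} × {q} = {(18,q)}
  {18} × {r} = {(18,r)}
  {19} × {q} = {(19,q)}
  {19} × {r} = {(19,r)}
  {17, 19} × {q} = {(17,q), (19,q)}
  {17, 19} × {r} = {(17,r), (19,r)}
  {18} × {q, r} = {(18,q), (18,r)}
  {18, 19} × {q} = {(18,q), (19,q)}
  {18, 19} × {r} = {(18,r), (19,r)}
  {19} × {q, r} = {(19,q), (19,r)}
  {17, 18, 19} × {q} = {(17,q), (18,q), (19,q)}
  {17, 18, 19} × {r} = {(17,r), (18,r), (19,r)}
  {17, 19} × {q, r} = {(17,q), (17,r), (19,q), (19,r)}
  {18, 19} × {q, r} = {(18,q), (18,r), (19,q), (19,r)}
  {17, 18, 19} × {q, r} = {(17,q), (17,r), (18,q), (18,r), (19,q), (19,r)}
These 16 distinct sets form the basis B.
Close under arbitrary unions to get τ_{X×Y}; counting gives |τ_{X×Y}| = 36.


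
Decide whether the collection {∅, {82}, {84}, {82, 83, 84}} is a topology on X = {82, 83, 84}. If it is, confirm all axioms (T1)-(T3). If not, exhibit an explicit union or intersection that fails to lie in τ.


τ is NOT a topology on X.

Axiom (T1): ∅ ∈ τ? Yes; X ∈ τ? Yes.
Axiom (T2/T3): check pairwise unions and intersections of members of τ.
Counterexample for (T2): {82} ∪ {84} = {82, 84} ∉ τ. Therefore τ is NOT a topology.


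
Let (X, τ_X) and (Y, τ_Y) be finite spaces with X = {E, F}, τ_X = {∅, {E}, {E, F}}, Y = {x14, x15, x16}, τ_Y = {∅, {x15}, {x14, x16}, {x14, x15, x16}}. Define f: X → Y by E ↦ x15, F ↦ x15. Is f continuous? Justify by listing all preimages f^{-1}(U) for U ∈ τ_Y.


f IS continuous.

Compute f^{-1}(U) for each U ∈ τ_Y:
  U = ∅: f^{-1}(U) = ∅ ∈ τ_X ✓.
  U = {x15}: f^{-1}(U) = {E, F} ∈ τ_X ✓.
  U = {x14, x16}: f^{-1}(U) = ∅ ∈ τ_X ✓.
  U = {x14, x15, x16}: f^{-1}(U) = {E, F} ∈ τ_X ✓.
Every preimage lies in τ_X, so f IS continuous.


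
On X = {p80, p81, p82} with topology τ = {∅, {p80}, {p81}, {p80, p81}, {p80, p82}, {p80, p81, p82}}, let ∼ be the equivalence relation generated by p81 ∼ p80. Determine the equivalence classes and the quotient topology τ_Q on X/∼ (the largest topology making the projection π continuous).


X/∼ = {[p80=p81], [p82]}; |τ_Q| = 3.

Equivalence classes: [p80=p81], [p82].
Quotient map π: X → X/∼ sends p80 ↦ [p80=p81], p81 ↦ [p80=p81], p82 ↦ [p82].
For each subset V ⊆ X/∼, compute π^{-1}(V) ⊆ X and check whether π^{-1}(V) ∈ τ. V is open in τ_Q iff π^{-1}(V) ∈ τ.
  V = {}: π^{-1}(V) = ∅ ∈ τ ✓.
  V = {[p80=p81]}: π^{-1}(V) = {p80, p81} ∈ τ ✓.
  V = {[p82]}: π^{-1}(V) = {p82} ∉ τ ✗.
  V = {[p80=p81], [p82]}: π^{-1}(V) = {p80, p81, p82} ∈ τ ✓.
Open sets in the quotient: τ_Q = {{}, {[p80=p81]}, {[p80=p81], [p82]}} (3 elements).


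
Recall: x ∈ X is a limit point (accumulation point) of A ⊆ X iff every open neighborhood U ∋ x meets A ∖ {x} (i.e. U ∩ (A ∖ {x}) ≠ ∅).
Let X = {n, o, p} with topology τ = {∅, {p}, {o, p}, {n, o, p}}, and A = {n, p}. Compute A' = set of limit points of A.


A' = {n, o}

For each x ∈ X, list the open sets U ∈ τ with x ∈ U, then check whether U ∩ (A ∖ {x}) ≠ ∅ for every such U.
  x = n: opens ∋ x are {n, o, p}; each meets A ∖ {n}, so x IS a limit point.
  x = o: opens ∋ x are {o, p}, {n, o, p}; each meets A ∖ {o}, so x IS a limit point.
  x = p: open {p} ∋ x has {p} ∩ (A ∖ {p}) = ∅, so x is NOT a limit point.
Collecting: A' = {n, o}.


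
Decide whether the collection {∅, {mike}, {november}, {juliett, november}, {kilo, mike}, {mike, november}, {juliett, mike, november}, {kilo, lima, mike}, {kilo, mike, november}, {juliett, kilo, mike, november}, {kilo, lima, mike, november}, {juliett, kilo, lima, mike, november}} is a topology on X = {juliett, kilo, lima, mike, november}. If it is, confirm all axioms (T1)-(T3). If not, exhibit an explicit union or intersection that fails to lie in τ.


τ IS a topology on X.

Axiom (T1): ∅ ∈ τ? Yes; X ∈ τ? Yes.
Axiom (T2/T3): check pairwise unions and intersections of members of τ.
All pairwise intersections and unions checked — each lies in τ. Therefore τ satisfies (T1), (T2), (T3): it IS a topology on X.


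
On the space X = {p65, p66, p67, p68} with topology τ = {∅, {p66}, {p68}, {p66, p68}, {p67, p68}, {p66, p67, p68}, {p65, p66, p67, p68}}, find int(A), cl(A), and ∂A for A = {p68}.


int(A) = {p68}, cl(A) = {p65, p67, p68}, ∂A = {p65, p67}.

Closed sets in (X, τ) are complements of opens:
  closed(X, τ) = {∅, {p65}, {p65, p66}, {p65, p67}, {p65, p66, p67}, {p65, p67, p68}, {p65, p66, p67, p68}}.
int(A) = ⋃ {U ∈ τ : U ⊆ A}. Opens contained in A: ∅, {p68}.
Taking the union of these: int(A) = {p68}.
cl(A) = ⋂ {C closed : A ⊆ C}. Closed sets containing A: {p65, p67, p68}, {p65, p66, p67, p68}.
Intersecting these: cl(A) = {p65, p67, p68}.
∂A = cl(A) ∖ int(A) = {p65, p67, p68} ∖ {p68} = {p65, p67}.


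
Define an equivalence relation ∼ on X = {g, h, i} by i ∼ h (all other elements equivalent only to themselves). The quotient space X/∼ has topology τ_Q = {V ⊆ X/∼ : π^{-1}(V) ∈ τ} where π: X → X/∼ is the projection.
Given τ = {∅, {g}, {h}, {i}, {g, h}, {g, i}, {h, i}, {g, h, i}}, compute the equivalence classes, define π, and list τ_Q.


X/∼ = {[g], [h=i]}; |τ_Q| = 4.

Equivalence classes: [g], [h=i].
Quotient map π: X → X/∼ sends g ↦ [g], h ↦ [h=i], i ↦ [h=i].
For each subset V ⊆ X/∼, compute π^{-1}(V) ⊆ X and check whether π^{-1}(V) ∈ τ. V is open in τ_Q iff π^{-1}(V) ∈ τ.
  V = {}: π^{-1}(V) = ∅ ∈ τ ✓.
  V = {[g]}: π^{-1}(V) = {g} ∈ τ ✓.
  V = {[h=i]}: π^{-1}(V) = {h, i} ∈ τ ✓.
  V = {[g], [h=i]}: π^{-1}(V) = {g, h, i} ∈ τ ✓.
Open sets in the quotient: τ_Q = {{}, {[g]}, {[h=i]}, {[g], [h=i]}} (4 elements).


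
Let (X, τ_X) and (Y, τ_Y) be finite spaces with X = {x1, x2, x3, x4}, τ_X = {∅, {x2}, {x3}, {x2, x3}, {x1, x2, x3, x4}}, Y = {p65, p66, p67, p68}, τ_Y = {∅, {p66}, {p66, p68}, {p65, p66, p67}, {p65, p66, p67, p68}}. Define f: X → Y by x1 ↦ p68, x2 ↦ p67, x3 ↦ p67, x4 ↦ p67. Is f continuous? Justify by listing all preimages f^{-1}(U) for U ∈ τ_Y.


f is NOT continuous.

Compute f^{-1}(U) for each U ∈ τ_Y:
  U = ∅: f^{-1}(U) = ∅ ∈ τ_X ✓.
  U = {p66}: f^{-1}(U) = ∅ ∈ τ_X ✓.
  U = {p66, p68}: f^{-1}(U) = {x1} ∉ τ_X ✗.
  U = {p65, p66, p67}: f^{-1}(U) = {x2, x3, x4} ∉ τ_X ✗.
  U = {p65, p66, p67, p68}: f^{-1}(U) = {x1, x2, x3, x4} ∈ τ_X ✓.
Found U = {p66, p68} with f^{-1}(U) = {x1} not in τ_X. Therefore f is NOT continuous.


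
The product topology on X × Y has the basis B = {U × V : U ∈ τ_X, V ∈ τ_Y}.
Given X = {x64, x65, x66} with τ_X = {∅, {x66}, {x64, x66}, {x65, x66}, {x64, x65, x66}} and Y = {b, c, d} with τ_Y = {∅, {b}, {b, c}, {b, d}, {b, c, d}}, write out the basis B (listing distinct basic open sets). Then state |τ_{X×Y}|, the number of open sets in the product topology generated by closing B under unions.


Basis B = {∅ × ∅, {x66} × {b}, {x64, x66} × {b}, {x65, x66} × {b}, {x66} × {b, c}, {x66} × {b, d}, {x64, x65, x66} × {b}, {x66} × {b, c, d}, {x64, x66} × {b, c}, {x64, x66} × {b, d}, {x65, x66} × {b, c}, {x65, x66} × {b, d}, {x64, x66} × {b, c, d}, {x64, x65, x66} × {b, c}, {x64, x65, x66} × {b, d}, {x65, x66} × {b, c, d}, {x64, x65, x66} × {b, c, d}}; |τ_{X×Y}| = 48.

Enumerate products U × V with U ∈ τ_X, V ∈ τ_Y (deduplicated):
  ∅ × ∅ = {} (∅)
  {x66} × {b} = {(x66,b)}
  {x64, x66} × {b} = {(x64,b), (x66,b)}
  {x65, x66} × {b} = {(x65,b), (x66,b)}
  {x66} × {b, c} = {(x66,b), (x66,c)}
  {x66} × {b, d} = {(x66,b), (x66,d)}
  {x64, x65, x66} × {b} = {(x64,b), (x65,b), (x66,b)}
  {x66} × {b, c, d} = {(x66,b), (x66,c), (x66,d)}
  {x64, x66} × {b, c} = {(x64,b), (x64,c), (x66,b), (x66,c)}
  {x64, x66} × {b, d} = {(x64,b), (x64,d), (x66,b), (x66,d)}
  {x65, x66} × {b, c} = {(x65,b), (x65,c), (x66,b), (x66,c)}
  {x65, x66} × {b, d} = {(x65,b), (x65,d), (x66,b), (x66,d)}
  {x64, x66} × {b, c, d} = {(x64,b), (x64,c), (x64,d), (x66,b), (x66,c), (x66,d)}
  {x64, x65, x66} × {b, c} = {(x64,b), (x64,c), (x65,b), (x65,c), (x66,b), (x66,c)}
  {x64, x65, x66} × {b, d} = {(x64,b), (x64,d), (x65,b), (x65,d), (x66,b), (x66,d)}
  {x65, x66} × {b, c, d} = {(x65,b), (x65,c), (x65,d), (x66,b), (x66,c), (x66,d)}
  {x64, x65, x66} × {b, c, d} = {(x64,b), (x64,c), (x64,d), (x65,b), (x65,c), (x65,d), (x66,b), (x66,c), (x66,d)}
These 17 distinct sets form the basis B.
Close under arbitrary unions to get τ_{X×Y}; counting gives |τ_{X×Y}| = 48.


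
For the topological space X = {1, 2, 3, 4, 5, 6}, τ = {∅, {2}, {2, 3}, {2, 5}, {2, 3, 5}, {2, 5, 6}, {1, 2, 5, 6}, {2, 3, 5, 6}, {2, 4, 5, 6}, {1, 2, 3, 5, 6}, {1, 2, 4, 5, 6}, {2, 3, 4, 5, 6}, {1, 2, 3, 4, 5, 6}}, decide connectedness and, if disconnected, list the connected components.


(X, τ) is connected.

Find clopen sets (U ∈ τ with X ∖ U ∈ τ):
  U = ∅, X ∖ U = {1, 2, 3, 4, 5, 6} — both open, so U is clopen.
  U = {1, 2, 3, 4, 5, 6}, X ∖ U = ∅ — both open, so U is clopen.
Only trivial clopens (∅ and X) exist, so (X, τ) is connected.
Compute connected components by grouping points that agree on all clopens:
  component: {1, 2, 3, 4, 5, 6}


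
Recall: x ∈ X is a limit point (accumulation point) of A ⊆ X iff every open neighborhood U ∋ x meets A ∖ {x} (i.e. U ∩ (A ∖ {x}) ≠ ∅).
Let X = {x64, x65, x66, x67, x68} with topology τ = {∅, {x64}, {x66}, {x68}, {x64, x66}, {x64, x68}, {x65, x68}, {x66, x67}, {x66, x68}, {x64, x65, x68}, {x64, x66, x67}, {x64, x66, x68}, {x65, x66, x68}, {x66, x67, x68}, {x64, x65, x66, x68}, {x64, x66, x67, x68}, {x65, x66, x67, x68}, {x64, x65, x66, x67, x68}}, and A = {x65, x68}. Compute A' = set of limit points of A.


A' = {x65}

For each x ∈ X, list the open sets U ∈ τ with x ∈ U, then check whether U ∩ (A ∖ {x}) ≠ ∅ for every such U.
  x = x64: open {x64} ∋ x has {x64} ∩ (A ∖ {x64}) = ∅, so x is NOT a limit point.
  x = x65: opens ∋ x are {x65, x68}, {x64, x65, x68}, {x65, x66, x68}, {x64, x65, x66, x68}, {x65, x66, x67, x68}, {x64, x65, x66, x67, x68}; each meets A ∖ {x65}, so x IS a limit point.
  x = x66: open {x66} ∋ x has {x66} ∩ (A ∖ {x66}) = ∅, so x is NOT a limit point.
  x = x67: open {x66, x67} ∋ x has {x66, x67} ∩ (A ∖ {x67}) = ∅, so x is NOT a limit point.
  x = x68: open {x68} ∋ x has {x68} ∩ (A ∖ {x68}) = ∅, so x is NOT a limit point.
Collecting: A' = {x65}.


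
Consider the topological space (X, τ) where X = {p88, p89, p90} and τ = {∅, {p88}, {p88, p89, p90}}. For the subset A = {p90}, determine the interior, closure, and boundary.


int(A) = ∅, cl(A) = {p89, p90}, ∂A = {p89, p90}.

Closed sets in (X, τ) are complements of opens:
  closed(X, τ) = {∅, {p89, p90}, {p88, p89, p90}}.
int(A) = ⋃ {U ∈ τ : U ⊆ A}. Opens contained in A: ∅.
Taking the union of these: int(A) = ∅.
cl(A) = ⋂ {C closed : A ⊆ C}. Closed sets containing A: {p89, p90}, {p88, p89, p90}.
Intersecting these: cl(A) = {p89, p90}.
∂A = cl(A) ∖ int(A) = {p89, p90} ∖ ∅ = {p89, p90}.


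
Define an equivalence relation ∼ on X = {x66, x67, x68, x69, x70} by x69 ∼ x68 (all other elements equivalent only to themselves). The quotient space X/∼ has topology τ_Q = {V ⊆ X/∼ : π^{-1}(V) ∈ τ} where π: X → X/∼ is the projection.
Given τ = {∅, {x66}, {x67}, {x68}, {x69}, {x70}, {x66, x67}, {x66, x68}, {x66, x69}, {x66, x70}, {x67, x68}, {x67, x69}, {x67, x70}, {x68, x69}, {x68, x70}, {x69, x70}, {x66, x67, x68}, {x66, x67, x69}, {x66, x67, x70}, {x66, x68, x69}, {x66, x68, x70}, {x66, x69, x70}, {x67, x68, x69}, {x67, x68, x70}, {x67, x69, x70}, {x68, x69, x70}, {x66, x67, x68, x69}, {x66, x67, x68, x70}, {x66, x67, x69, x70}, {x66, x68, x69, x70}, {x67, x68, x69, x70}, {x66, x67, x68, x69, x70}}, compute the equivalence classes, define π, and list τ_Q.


X/∼ = {[x66], [x67], [x68=x69], [x70]}; |τ_Q| = 16.

Equivalence classes: [x66], [x67], [x68=x69], [x70].
Quotient map π: X → X/∼ sends x66 ↦ [x66], x67 ↦ [x67], x68 ↦ [x68=x69], x69 ↦ [x68=x69], x70 ↦ [x70].
For each subset V ⊆ X/∼, compute π^{-1}(V) ⊆ X and check whether π^{-1}(V) ∈ τ. V is open in τ_Q iff π^{-1}(V) ∈ τ.
  V = {}: π^{-1}(V) = ∅ ∈ τ ✓.
  V = {[x66]}: π^{-1}(V) = {x66} ∈ τ ✓.
  V = {[x67]}: π^{-1}(V) = {x67} ∈ τ ✓.
  V = {[x66], [x67]}: π^{-1}(V) = {x66, x67} ∈ τ ✓.
  V = {[x68=x69]}: π^{-1}(V) = {x68, x69} ∈ τ ✓.
  V = {[x66], [x68=x69]}: π^{-1}(V) = {x66, x68, x69} ∈ τ ✓.
  V = {[x67], [x68=x69]}: π^{-1}(V) = {x67, x68, x69} ∈ τ ✓.
  V = {[x66], [x67], [x68=x69]}: π^{-1}(V) = {x66, x67, x68, x69} ∈ τ ✓.
  V = {[x70]}: π^{-1}(V) = {x70} ∈ τ ✓.
  V = {[x66], [x70]}: π^{-1}(V) = {x66, x70} ∈ τ ✓.
  V = {[x67], [x70]}: π^{-1}(V) = {x67, x70} ∈ τ ✓.
  V = {[x66], [x67], [x70]}: π^{-1}(V) = {x66, x67, x70} ∈ τ ✓.
  V = {[x68=x69], [x70]}: π^{-1}(V) = {x68, x69, x70} ∈ τ ✓.
  V = {[x66], [x68=x69], [x70]}: π^{-1}(V) = {x66, x68, x69, x70} ∈ τ ✓.
  V = {[x67], [x68=x69], [x70]}: π^{-1}(V) = {x67, x68, x69, x70} ∈ τ ✓.
  V = {[x66], [x67], [x68=x69], [x70]}: π^{-1}(V) = {x66, x67, x68, x69, x70} ∈ τ ✓.
Open sets in the quotient: τ_Q = {{}, {[x66]}, {[x67]}, {[x66], [x67]}, {[x68=x69]}, {[x66], [x68=x69]}, {[x67], [x68=x69]}, {[x66], [x67], [x68=x69]}, {[x70]}, {[x66], [x70]}, {[x67], [x70]}, {[x66], [x67], [x70]}, {[x68=x69], [x70]}, {[x66], [x68=x69], [x70]}, {[x67], [x68=x69], [x70]}, {[x66], [x67], [x68=x69], [x70]}} (16 elements).


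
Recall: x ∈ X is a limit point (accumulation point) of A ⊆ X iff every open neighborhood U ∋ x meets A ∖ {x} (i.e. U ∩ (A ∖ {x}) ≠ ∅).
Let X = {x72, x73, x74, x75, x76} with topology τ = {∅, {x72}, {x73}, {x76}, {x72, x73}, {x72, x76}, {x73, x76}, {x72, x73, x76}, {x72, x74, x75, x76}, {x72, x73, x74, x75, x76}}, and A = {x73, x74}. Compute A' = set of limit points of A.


A' = {x75}

For each x ∈ X, list the open sets U ∈ τ with x ∈ U, then check whether U ∩ (A ∖ {x}) ≠ ∅ for every such U.
  x = x72: open {x72} ∋ x has {x72} ∩ (A ∖ {x72}) = ∅, so x is NOT a limit point.
  x = x73: open {x73} ∋ x has {x73} ∩ (A ∖ {x73}) = ∅, so x is NOT a limit point.
  x = x74: open {x72, x74, x75, x76} ∋ x has {x72, x74, x75, x76} ∩ (A ∖ {x74}) = ∅, so x is NOT a limit point.
  x = x75: opens ∋ x are {x72, x74, x75, x76}, {x72, x73, x74, x75, x76}; each meets A ∖ {x75}, so x IS a limit point.
  x = x76: open {x76} ∋ x has {x76} ∩ (A ∖ {x76}) = ∅, so x is NOT a limit point.
Collecting: A' = {x75}.


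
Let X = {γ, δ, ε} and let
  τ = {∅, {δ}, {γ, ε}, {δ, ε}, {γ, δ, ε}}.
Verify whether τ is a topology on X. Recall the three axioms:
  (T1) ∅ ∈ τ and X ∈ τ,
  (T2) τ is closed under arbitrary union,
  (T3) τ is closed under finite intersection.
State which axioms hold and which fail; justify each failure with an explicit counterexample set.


τ is NOT a topology on X.

Axiom (T1): ∅ ∈ τ? Yes; X ∈ τ? Yes.
Axiom (T2/T3): check pairwise unions and intersections of members of τ.
Counterexample for (T3): {γ, ε} ∩ {δ, ε} = {ε} ∉ τ. Therefore τ is NOT a topology.


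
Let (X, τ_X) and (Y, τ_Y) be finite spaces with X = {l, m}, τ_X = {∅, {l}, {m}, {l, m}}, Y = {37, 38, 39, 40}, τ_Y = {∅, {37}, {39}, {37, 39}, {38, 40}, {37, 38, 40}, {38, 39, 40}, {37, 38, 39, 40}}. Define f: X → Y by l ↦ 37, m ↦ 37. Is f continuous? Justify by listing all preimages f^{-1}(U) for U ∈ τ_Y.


f IS continuous.

Compute f^{-1}(U) for each U ∈ τ_Y:
  U = ∅: f^{-1}(U) = ∅ ∈ τ_X ✓.
  U = {37}: f^{-1}(U) = {l, m} ∈ τ_X ✓.
  U = {39}: f^{-1}(U) = ∅ ∈ τ_X ✓.
  U = {37, 39}: f^{-1}(U) = {l, m} ∈ τ_X ✓.
  U = {38, 40}: f^{-1}(U) = ∅ ∈ τ_X ✓.
  U = {37, 38, 40}: f^{-1}(U) = {l, m} ∈ τ_X ✓.
  U = {38, 39, 40}: f^{-1}(U) = ∅ ∈ τ_X ✓.
  U = {37, 38, 39, 40}: f^{-1}(U) = {l, m} ∈ τ_X ✓.
Every preimage lies in τ_X, so f IS continuous.


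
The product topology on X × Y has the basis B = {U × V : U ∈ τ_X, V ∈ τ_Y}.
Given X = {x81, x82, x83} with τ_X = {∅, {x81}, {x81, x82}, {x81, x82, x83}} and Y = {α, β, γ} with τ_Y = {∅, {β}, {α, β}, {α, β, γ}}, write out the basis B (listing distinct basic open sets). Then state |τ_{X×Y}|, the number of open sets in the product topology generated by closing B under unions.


Basis B = {∅ × ∅, {x81} × {β}, {x81} × {α, β}, {x81, x82} × {β}, {x81} × {α, β, γ}, {x81, x82, x83} × {β}, {x81, x82} × {α, β}, {x81, x82} × {α, β, γ}, {x81, x82, x83} × {α, β}, {x81, x82, x83} × {α, β, γ}}; |τ_{X×Y}| = 20.

Enumerate products U × V with U ∈ τ_X, V ∈ τ_Y (deduplicated):
  ∅ × ∅ = {} (∅)
  {x81} × {β} = {(x81,β)}
  {x81} × {α, β} = {(x81,α), (x81,β)}
  {x81, x82} × {β} = {(x81,β), (x82,β)}
  {x81} × {α, β, γ} = {(x81,α), (x81,β), (x81,γ)}
  {x81, x82, x83} × {β} = {(x81,β), (x82,β), (x83,β)}
  {x81, x82} × {α, β} = {(x81,α), (x81,β), (x82,α), (x82,β)}
  {x81, x82} × {α, β, γ} = {(x81,α), (x81,β), (x81,γ), (x82,α), (x82,β), (x82,γ)}
  {x81, x82, x83} × {α, β} = {(x81,α), (x81,β), (x82,α), (x82,β), (x83,α), (x83,β)}
  {x81, x82, x83} × {α, β, γ} = {(x81,α), (x81,β), (x81,γ), (x82,α), (x82,β), (x82,γ), (x83,α), (x83,β), (x83,γ)}
These 10 distinct sets form the basis B.
Close under arbitrary unions to get τ_{X×Y}; counting gives |τ_{X×Y}| = 20.


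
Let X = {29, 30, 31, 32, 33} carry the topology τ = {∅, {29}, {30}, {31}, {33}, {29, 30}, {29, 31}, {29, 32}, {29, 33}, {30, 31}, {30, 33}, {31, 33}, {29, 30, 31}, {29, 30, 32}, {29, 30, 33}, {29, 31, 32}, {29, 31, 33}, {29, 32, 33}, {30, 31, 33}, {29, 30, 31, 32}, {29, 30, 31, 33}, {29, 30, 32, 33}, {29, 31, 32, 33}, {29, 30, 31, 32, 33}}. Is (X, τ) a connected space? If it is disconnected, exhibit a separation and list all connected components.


(X, τ) is disconnected; components = [{30}, {31}, {33}, {29, 32}].

Find clopen sets (U ∈ τ with X ∖ U ∈ τ):
  U = ∅, X ∖ U = {29, 30, 31, 32, 33} — both open, so U is clopen.
  U = {30}, X ∖ U = {29, 31, 32, 33} — both open, so U is clopen.
  U = {31}, X ∖ U = {29, 30, 32, 33} — both open, so U is clopen.
  U = {33}, X ∖ U = {29, 30, 31, 32} — both open, so U is clopen.
  U = {29, 32}, X ∖ U = {30, 31, 33} — both open, so U is clopen.
  U = {30, 31}, X ∖ U = {29, 32, 33} — both open, so U is clopen.
  U = {30, 33}, X ∖ U = {29, 31, 32} — both open, so U is clopen.
  U = {31, 33}, X ∖ U = {29, 30, 32} — both open, so U is clopen.
  U = {29, 30, 32}, X ∖ U = {31, 33} — both open, so U is clopen.
  U = {29, 31, 32}, X ∖ U = {30, 33} — both open, so U is clopen.
  U = {29, 32, 33}, X ∖ U = {30, 31} — both open, so U is clopen.
  U = {30, 31, 33}, X ∖ U = {29, 32} — both open, so U is clopen.
  U = {29, 30, 31, 32}, X ∖ U = {33} — both open, so U is clopen.
  U = {29, 30, 32, 33}, X ∖ U = {31} — both open, so U is clopen.
  U = {29, 31, 32, 33}, X ∖ U = {30} — both open, so U is clopen.
  U = {29, 30, 31, 32, 33}, X ∖ U = ∅ — both open, so U is clopen.
Nontrivial clopen(s) exist: e.g. {31, 33}. So (X, τ) is disconnected.
Compute connected components by grouping points that agree on all clopens:
  component: {30}
  component: {31}
  component: {33}
  component: {29, 32}


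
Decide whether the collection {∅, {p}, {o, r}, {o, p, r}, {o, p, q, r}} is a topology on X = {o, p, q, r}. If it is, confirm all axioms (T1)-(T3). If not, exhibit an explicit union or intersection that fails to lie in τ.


τ IS a topology on X.

Axiom (T1): ∅ ∈ τ? Yes; X ∈ τ? Yes.
Axiom (T2/T3): check pairwise unions and intersections of members of τ.
All pairwise intersections and unions checked — each lies in τ. Therefore τ satisfies (T1), (T2), (T3): it IS a topology on X.


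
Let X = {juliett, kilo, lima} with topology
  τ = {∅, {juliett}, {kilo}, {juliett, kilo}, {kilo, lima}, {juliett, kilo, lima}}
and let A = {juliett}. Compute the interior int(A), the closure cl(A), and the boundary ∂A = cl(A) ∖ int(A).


int(A) = {juliett}, cl(A) = {juliett}, ∂A = ∅.

Closed sets in (X, τ) are complements of opens:
  closed(X, τ) = {∅, {juliett}, {lima}, {juliett, lima}, {kilo, lima}, {juliett, kilo, lima}}.
int(A) = ⋃ {U ∈ τ : U ⊆ A}. Opens contained in A: ∅, {juliett}.
Taking the union of these: int(A) = {juliett}.
cl(A) = ⋂ {C closed : A ⊆ C}. Closed sets containing A: {juliett}, {juliett, lima}, {juliett, kilo, lima}.
Intersecting these: cl(A) = {juliett}.
∂A = cl(A) ∖ int(A) = {juliett} ∖ {juliett} = ∅.


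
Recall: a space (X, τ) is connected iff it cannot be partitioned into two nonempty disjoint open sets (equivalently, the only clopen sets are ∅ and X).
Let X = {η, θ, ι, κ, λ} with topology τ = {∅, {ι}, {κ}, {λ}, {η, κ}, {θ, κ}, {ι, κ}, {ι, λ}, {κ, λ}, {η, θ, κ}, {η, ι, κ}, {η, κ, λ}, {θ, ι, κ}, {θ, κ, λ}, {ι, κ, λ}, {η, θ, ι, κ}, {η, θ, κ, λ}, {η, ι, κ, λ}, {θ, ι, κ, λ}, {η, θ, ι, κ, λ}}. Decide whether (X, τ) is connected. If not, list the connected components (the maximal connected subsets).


(X, τ) is disconnected; components = [{ι}, {λ}, {η, θ, κ}].

Find clopen sets (U ∈ τ with X ∖ U ∈ τ):
  U = ∅, X ∖ U = {η, θ, ι, κ, λ} — both open, so U is clopen.
  U = {ι}, X ∖ U = {η, θ, κ, λ} — both open, so U is clopen.
  U = {λ}, X ∖ U = {η, θ, ι, κ} — both open, so U is clopen.
  U = {ι, λ}, X ∖ U = {η, θ, κ} — both open, so U is clopen.
  U = {η, θ, κ}, X ∖ U = {ι, λ} — both open, so U is clopen.
  U = {η, θ, ι, κ}, X ∖ U = {λ} — both open, so U is clopen.
  U = {η, θ, κ, λ}, X ∖ U = {ι} — both open, so U is clopen.
  U = {η, θ, ι, κ, λ}, X ∖ U = ∅ — both open, so U is clopen.
Nontrivial clopen(s) exist: e.g. {ι}. So (X, τ) is disconnected.
Compute connected components by grouping points that agree on all clopens:
  component: {ι}
  component: {λ}
  component: {η, θ, κ}


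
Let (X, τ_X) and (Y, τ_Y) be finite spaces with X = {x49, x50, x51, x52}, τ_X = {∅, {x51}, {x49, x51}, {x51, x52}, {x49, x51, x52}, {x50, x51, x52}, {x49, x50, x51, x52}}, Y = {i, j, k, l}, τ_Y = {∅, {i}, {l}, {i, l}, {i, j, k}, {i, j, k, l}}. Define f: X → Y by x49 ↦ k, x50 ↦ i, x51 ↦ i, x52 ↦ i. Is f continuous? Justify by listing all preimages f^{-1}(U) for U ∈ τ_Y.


f IS continuous.

Compute f^{-1}(U) for each U ∈ τ_Y:
  U = ∅: f^{-1}(U) = ∅ ∈ τ_X ✓.
  U = {i}: f^{-1}(U) = {x50, x51, x52} ∈ τ_X ✓.
  U = {l}: f^{-1}(U) = ∅ ∈ τ_X ✓.
  U = {i, l}: f^{-1}(U) = {x50, x51, x52} ∈ τ_X ✓.
  U = {i, j, k}: f^{-1}(U) = {x49, x50, x51, x52} ∈ τ_X ✓.
  U = {i, j, k, l}: f^{-1}(U) = {x49, x50, x51, x52} ∈ τ_X ✓.
Every preimage lies in τ_X, so f IS continuous.


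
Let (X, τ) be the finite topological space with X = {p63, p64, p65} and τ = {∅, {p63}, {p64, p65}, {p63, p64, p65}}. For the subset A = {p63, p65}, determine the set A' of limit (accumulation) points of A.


A' = {p64}

For each x ∈ X, list the open sets U ∈ τ with x ∈ U, then check whether U ∩ (A ∖ {x}) ≠ ∅ for every such U.
  x = p63: open {p63} ∋ x has {p63} ∩ (A ∖ {p63}) = ∅, so x is NOT a limit point.
  x = p64: opens ∋ x are {p64, p65}, {p63, p64, p65}; each meets A ∖ {p64}, so x IS a limit point.
  x = p65: open {p64, p65} ∋ x has {p64, p65} ∩ (A ∖ {p65}) = ∅, so x is NOT a limit point.
Collecting: A' = {p64}.


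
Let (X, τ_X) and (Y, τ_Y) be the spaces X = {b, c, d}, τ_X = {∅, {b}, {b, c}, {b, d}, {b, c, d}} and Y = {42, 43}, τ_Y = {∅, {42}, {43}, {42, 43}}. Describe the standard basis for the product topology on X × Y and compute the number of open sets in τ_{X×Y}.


Basis B = {∅ × ∅, {b} × {42}, {b} × {43}, {b} × {42, 43}, {b, c} × {42}, {b, d} × {42}, {b, c} × {43}, {b, d} × {43}, {b, c, d} × {42}, {b, c, d} × {43}, {b, c} × {42, 43}, {b, d} × {42, 43}, {b, c, d} × {42, 43}}; |τ_{X×Y}| = 25.

Enumerate products U × V with U ∈ τ_X, V ∈ τ_Y (deduplicated):
  ∅ × ∅ = {} (∅)
  {b} × {42} = {(b,42)}
  {b} × {43} = {(b,43)}
  {b} × {42, 43} = {(b,42), (b,43)}
  {b, c} × {42} = {(b,42), (c,42)}
  {b, d} × {42} = {(b,42), (d,42)}
  {b, c} × {43} = {(b,43), (c,43)}
  {b, d} × {43} = {(b,43), (d,43)}
  {b, c, d} × {42} = {(b,42), (c,42), (d,42)}
  {b, c, d} × {43} = {(b,43), (c,43), (d,43)}
  {b, c} × {42, 43} = {(b,42), (b,43), (c,42), (c,43)}
  {b, d} × {42, 43} = {(b,42), (b,43), (d,42), (d,43)}
  {b, c, d} × {42, 43} = {(b,42), (b,43), (c,42), (c,43), (d,42), (d,43)}
These 13 distinct sets form the basis B.
Close under arbitrary unions to get τ_{X×Y}; counting gives |τ_{X×Y}| = 25.


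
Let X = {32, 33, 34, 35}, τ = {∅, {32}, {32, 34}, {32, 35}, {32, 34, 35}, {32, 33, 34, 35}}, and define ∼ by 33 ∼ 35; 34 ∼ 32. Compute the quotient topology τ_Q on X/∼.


X/∼ = {[32=34], [33=35]}; |τ_Q| = 3.

Equivalence classes: [32=34], [33=35].
Quotient map π: X → X/∼ sends 32 ↦ [32=34], 33 ↦ [33=35], 34 ↦ [32=34], 35 ↦ [33=35].
For each subset V ⊆ X/∼, compute π^{-1}(V) ⊆ X and check whether π^{-1}(V) ∈ τ. V is open in τ_Q iff π^{-1}(V) ∈ τ.
  V = {}: π^{-1}(V) = ∅ ∈ τ ✓.
  V = {[32=34]}: π^{-1}(V) = {32, 34} ∈ τ ✓.
  V = {[33=35]}: π^{-1}(V) = {33, 35} ∉ τ ✗.
  V = {[32=34], [33=35]}: π^{-1}(V) = {32, 33, 34, 35} ∈ τ ✓.
Open sets in the quotient: τ_Q = {{}, {[32=34]}, {[32=34], [33=35]}} (3 elements).


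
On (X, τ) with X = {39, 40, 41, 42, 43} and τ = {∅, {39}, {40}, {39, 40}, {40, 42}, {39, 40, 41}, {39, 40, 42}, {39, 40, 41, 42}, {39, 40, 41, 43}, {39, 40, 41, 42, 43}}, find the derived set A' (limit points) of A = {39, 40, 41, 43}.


A' = {41, 42, 43}

For each x ∈ X, list the open sets U ∈ τ with x ∈ U, then check whether U ∩ (A ∖ {x}) ≠ ∅ for every such U.
  x = 39: open {39} ∋ x has {39} ∩ (A ∖ {39}) = ∅, so x is NOT a limit point.
  x = 40: open {40} ∋ x has {40} ∩ (A ∖ {40}) = ∅, so x is NOT a limit point.
  x = 41: opens ∋ x are {39, 40, 41}, {39, 40, 41, 42}, {39, 40, 41, 43}, {39, 40, 41, 42, 43}; each meets A ∖ {41}, so x IS a limit point.
  x = 42: opens ∋ x are {40, 42}, {39, 40, 42}, {39, 40, 41, 42}, {39, 40, 41, 42, 43}; each meets A ∖ {42}, so x IS a limit point.
  x = 43: opens ∋ x are {39, 40, 41, 43}, {39, 40, 41, 42, 43}; each meets A ∖ {43}, so x IS a limit point.
Collecting: A' = {41, 42, 43}.


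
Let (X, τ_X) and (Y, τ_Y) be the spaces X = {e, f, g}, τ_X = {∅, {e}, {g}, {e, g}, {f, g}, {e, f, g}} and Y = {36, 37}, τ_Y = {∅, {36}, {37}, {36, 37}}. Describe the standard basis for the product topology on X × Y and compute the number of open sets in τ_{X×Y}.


Basis B = {∅ × ∅, {e} × {36}, {e} × {37}, {g} × {36}, {g} × {37}, {e} × {36, 37}, {e, g} × {36}, {e, g} × {37}, {f, g} × {36}, {f, g} × {37}, {g} × {36, 37}, {e, f, g} × {36}, {e, f, g} × {37}, {e, g} × {36, 37}, {f, g} × {36, 37}, {e, f, g} × {36, 37}}; |τ_{X×Y}| = 36.

Enumerate products U × V with U ∈ τ_X, V ∈ τ_Y (deduplicated):
  ∅ × ∅ = {} (∅)
  {e} × {36} = {(e,36)}
  {e} × {37} = {(e,37)}
  {g} × {36} = {(g,36)}
  {g} × {37} = {(g,37)}
  {e} × {36, 37} = {(e,36), (e,37)}
  {e, g} × {36} = {(e,36), (g,36)}
  {e, g} × {37} = {(e,37), (g,37)}
  {f, g} × {36} = {(f,36), (g,36)}
  {f, g} × {37} = {(f,37), (g,37)}
  {g} × {36, 37} = {(g,36), (g,37)}
  {e, f, g} × {36} = {(e,36), (f,36), (g,36)}
  {e, f, g} × {37} = {(e,37), (f,37), (g,37)}
  {e, g} × {36, 37} = {(e,36), (e,37), (g,36), (g,37)}
  {f, g} × {36, 37} = {(f,36), (f,37), (g,36), (g,37)}
  {e, f, g} × {36, 37} = {(e,36), (e,37), (f,36), (f,37), (g,36), (g,37)}
These 16 distinct sets form the basis B.
Close under arbitrary unions to get τ_{X×Y}; counting gives |τ_{X×Y}| = 36.
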